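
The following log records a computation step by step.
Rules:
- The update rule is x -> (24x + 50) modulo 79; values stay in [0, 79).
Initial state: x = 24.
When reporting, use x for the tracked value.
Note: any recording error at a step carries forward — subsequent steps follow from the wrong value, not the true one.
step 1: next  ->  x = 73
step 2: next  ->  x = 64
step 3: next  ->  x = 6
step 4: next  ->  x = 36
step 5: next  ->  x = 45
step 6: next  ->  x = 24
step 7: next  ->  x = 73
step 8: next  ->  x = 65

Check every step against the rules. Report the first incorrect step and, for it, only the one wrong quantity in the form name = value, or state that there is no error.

step 1: x = (24*24 + 50) mod 79 = 73 -> same as recorded
step 2: x = (24*73 + 50) mod 79 = 64 -> agrees with the log
step 3: x = (24*64 + 50) mod 79 = 6 -> matches
step 4: x = (24*6 + 50) mod 79 = 36 -> agrees with the log
step 5: x = (24*36 + 50) mod 79 = 45 -> confirmed correct
step 6: x = (24*45 + 50) mod 79 = 24 -> checks out
step 7: x = (24*24 + 50) mod 79 = 73 -> consistent with the log
step 8: x = (24*73 + 50) mod 79 = 64 -> a discrepancy with the log
Step 8 is the first one off; corrected, x = 64.

step 8, x = 64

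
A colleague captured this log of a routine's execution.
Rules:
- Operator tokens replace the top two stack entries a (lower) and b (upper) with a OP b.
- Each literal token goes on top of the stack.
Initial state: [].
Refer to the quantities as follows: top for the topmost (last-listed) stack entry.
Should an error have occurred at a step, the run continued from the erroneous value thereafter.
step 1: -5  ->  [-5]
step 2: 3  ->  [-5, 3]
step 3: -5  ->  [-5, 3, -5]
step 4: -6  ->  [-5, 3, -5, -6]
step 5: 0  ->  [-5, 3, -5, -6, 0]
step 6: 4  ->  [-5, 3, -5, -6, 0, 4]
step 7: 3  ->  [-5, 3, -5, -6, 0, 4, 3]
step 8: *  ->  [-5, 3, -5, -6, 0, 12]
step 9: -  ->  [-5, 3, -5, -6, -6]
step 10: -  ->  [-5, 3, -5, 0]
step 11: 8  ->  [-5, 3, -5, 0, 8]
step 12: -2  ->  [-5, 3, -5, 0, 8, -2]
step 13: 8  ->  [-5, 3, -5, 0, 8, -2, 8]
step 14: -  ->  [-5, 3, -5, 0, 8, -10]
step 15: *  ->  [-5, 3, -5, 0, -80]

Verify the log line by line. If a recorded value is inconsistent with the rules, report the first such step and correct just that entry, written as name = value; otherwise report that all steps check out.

Recomputing the run from the initial state:
step 1: [-5]
step 2: [-5, 3]
step 3: [-5, 3, -5]
step 4: [-5, 3, -5, -6]
step 5: [-5, 3, -5, -6, 0]
step 6: [-5, 3, -5, -6, 0, 4]
step 7: [-5, 3, -5, -6, 0, 4, 3]
step 8: [-5, 3, -5, -6, 0, 12]
step 9: [-5, 3, -5, -6, -12]
step 10: [-5, 3, -5, 6]
step 11: [-5, 3, -5, 6, 8]
step 12: [-5, 3, -5, 6, 8, -2]
step 13: [-5, 3, -5, 6, 8, -2, 8]
step 14: [-5, 3, -5, 6, 8, -10]
step 15: [-5, 3, -5, 6, -80]
The first disagreement with the log is at step 9, where the value should be top = -12.

step 9, top = -12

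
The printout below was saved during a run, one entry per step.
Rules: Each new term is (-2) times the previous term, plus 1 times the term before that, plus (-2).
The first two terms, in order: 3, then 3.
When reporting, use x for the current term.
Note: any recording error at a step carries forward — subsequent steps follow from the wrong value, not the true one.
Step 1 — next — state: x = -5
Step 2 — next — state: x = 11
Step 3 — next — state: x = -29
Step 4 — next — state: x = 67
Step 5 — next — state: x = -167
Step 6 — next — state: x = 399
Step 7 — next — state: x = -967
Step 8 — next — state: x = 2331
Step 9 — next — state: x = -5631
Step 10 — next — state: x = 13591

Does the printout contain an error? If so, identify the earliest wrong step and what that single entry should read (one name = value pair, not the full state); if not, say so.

1. x = -2*(3) + (1)*(3) + (-2) = -5 (consistent with the printout)
2. x = -2*(-5) + (1)*(3) + (-2) = 11 (verified)
3. x = -2*(11) + (1)*(-5) + (-2) = -29 (no discrepancy)
4. x = -2*(-29) + (1)*(11) + (-2) = 67 (agrees with the printout)
5. x = -2*(67) + (1)*(-29) + (-2) = -165 (not what was recorded)
Conclusion: step 5 carries the first error; the entry should be x = -165.

step 5, x = -165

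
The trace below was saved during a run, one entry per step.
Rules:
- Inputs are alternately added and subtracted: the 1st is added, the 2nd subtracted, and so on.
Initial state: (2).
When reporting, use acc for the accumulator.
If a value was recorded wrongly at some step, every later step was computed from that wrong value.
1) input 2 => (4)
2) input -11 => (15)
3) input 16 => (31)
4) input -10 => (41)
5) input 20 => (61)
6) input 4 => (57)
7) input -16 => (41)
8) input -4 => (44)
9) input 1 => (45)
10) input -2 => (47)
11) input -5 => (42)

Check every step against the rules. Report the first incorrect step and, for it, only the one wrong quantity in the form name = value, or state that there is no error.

step 8, acc = 45

Recomputing the run from the initial state:
step 1: acc = 4
step 2: acc = 15
step 3: acc = 31
step 4: acc = 41
step 5: acc = 61
step 6: acc = 57
step 7: acc = 41
step 8: acc = 45
step 9: acc = 46
step 10: acc = 48
step 11: acc = 43
The first disagreement with the trace is at step 8, where the value should be acc = 45.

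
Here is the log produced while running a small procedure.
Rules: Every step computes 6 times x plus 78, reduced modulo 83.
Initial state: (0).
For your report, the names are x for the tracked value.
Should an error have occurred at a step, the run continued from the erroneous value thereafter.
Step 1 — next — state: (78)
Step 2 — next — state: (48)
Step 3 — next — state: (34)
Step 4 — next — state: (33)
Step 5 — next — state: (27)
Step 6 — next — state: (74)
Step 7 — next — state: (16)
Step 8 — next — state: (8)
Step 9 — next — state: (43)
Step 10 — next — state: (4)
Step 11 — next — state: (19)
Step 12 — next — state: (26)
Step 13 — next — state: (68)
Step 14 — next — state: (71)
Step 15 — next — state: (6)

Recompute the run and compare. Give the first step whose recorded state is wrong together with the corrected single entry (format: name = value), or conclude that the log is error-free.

step 7, x = 24

Recomputing the run from the initial state:
step 1: x = 78
step 2: x = 48
step 3: x = 34
step 4: x = 33
step 5: x = 27
step 6: x = 74
step 7: x = 24
step 8: x = 56
step 9: x = 82
step 10: x = 72
step 11: x = 12
step 12: x = 67
step 13: x = 65
step 14: x = 53
step 15: x = 64
The first disagreement with the log is at step 7, where the value should be x = 24.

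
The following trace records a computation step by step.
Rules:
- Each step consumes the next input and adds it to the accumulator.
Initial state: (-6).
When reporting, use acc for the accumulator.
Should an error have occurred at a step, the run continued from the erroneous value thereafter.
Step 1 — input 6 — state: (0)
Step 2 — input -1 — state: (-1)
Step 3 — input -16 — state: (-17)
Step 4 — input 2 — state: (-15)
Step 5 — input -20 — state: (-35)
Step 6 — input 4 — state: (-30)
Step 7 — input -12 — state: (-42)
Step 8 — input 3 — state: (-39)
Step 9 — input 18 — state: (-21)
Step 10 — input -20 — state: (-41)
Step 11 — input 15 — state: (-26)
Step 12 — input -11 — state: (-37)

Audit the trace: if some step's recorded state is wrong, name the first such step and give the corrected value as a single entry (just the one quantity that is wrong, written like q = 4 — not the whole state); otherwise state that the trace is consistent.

Step 1: acc = -6 + 6 = 0 — agrees with the trace.
Step 2: acc = 0 + -1 = -1 — checks out.
Step 3: acc = -1 + -16 = -17 — confirmed correct.
Step 4: acc = -17 + 2 = -15 — checks out.
Step 5: acc = -15 + -20 = -35 — verified.
Step 6: acc = -35 + 4 = -31 — a discrepancy with the trace.
First deviation found at step 6; the corrected entry is acc = -31.

step 6, acc = -31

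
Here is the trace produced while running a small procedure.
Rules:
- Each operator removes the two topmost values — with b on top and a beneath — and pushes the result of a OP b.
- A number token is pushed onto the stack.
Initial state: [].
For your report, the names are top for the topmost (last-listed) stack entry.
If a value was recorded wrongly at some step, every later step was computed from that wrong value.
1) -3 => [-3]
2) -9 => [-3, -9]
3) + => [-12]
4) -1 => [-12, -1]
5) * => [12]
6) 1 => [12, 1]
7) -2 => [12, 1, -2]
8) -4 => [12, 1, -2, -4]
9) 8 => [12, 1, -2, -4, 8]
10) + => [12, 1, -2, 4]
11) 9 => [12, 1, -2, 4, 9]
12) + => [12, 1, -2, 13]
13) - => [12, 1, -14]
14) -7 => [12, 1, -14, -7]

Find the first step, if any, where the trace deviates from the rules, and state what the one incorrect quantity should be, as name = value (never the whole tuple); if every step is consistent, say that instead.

step 13, top = -15

step 1: push -3: top = -3 -> same as recorded
step 2: push -9: top = -9 -> exactly as logged
step 3: -3 + -9 = -12 -> confirmed correct
step 4: push -1: top = -1 -> checks out
step 5: -12 * -1 = 12 -> same as recorded
step 6: push 1: top = 1 -> no discrepancy
step 7: push -2: top = -2 -> exactly as logged
step 8: push -4: top = -4 -> no discrepancy
step 9: push 8: top = 8 -> agrees with the trace
step 10: -4 + 8 = 4 -> matches
step 11: push 9: top = 9 -> checks out
step 12: 4 + 9 = 13 -> matches
step 13: -2 - 13 = -15 -> not what was recorded
That makes step 13 the first incorrect line — top = -15 is what it should show.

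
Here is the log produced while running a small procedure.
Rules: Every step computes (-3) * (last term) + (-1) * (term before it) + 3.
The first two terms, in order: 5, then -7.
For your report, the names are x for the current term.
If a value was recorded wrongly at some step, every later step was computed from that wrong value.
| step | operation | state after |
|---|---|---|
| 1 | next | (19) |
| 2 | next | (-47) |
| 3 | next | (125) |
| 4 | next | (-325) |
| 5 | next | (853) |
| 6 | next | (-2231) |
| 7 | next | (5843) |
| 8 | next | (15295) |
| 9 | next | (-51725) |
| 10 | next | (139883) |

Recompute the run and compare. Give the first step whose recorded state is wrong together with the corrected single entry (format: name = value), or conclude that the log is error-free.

step 8, x = -15295

Recomputing the run from the initial state:
step 1: x = 19
step 2: x = -47
step 3: x = 125
step 4: x = -325
step 5: x = 853
step 6: x = -2231
step 7: x = 5843
step 8: x = -15295
step 9: x = 40045
step 10: x = -104837
The first disagreement with the log is at step 8, where the value should be x = -15295.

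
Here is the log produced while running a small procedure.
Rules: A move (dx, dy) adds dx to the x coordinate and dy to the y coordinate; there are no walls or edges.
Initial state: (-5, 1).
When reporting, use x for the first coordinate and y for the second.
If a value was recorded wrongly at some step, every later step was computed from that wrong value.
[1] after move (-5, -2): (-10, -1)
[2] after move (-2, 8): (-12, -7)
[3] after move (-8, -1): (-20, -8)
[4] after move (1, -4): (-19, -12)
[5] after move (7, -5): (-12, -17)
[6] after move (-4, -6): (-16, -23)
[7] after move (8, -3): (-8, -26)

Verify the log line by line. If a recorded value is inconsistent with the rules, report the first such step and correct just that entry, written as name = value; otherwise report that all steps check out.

step 2, y = 7

Recomputing the run from the initial state:
step 1: x = -10, y = -1
step 2: x = -12, y = 7
step 3: x = -20, y = 6
step 4: x = -19, y = 2
step 5: x = -12, y = -3
step 6: x = -16, y = -9
step 7: x = -8, y = -12
The first disagreement with the log is at step 2, where the value should be y = 7.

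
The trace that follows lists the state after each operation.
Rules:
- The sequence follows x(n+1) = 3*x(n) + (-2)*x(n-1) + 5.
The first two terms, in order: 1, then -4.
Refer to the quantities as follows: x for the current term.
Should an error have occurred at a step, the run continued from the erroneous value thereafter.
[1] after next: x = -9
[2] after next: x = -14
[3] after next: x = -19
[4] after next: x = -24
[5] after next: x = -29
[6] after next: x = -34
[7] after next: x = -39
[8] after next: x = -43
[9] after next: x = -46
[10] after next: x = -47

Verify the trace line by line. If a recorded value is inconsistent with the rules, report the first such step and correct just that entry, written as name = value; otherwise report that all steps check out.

step 8, x = -44

1. x = 3*(-4) + (-2)*(1) + (5) = -9 (agrees with the trace)
2. x = 3*(-9) + (-2)*(-4) + (5) = -14 (no discrepancy)
3. x = 3*(-14) + (-2)*(-9) + (5) = -19 (matches)
4. x = 3*(-19) + (-2)*(-14) + (5) = -24 (in agreement)
5. x = 3*(-24) + (-2)*(-19) + (5) = -29 (agrees with the trace)
6. x = 3*(-29) + (-2)*(-24) + (5) = -34 (confirmed correct)
7. x = 3*(-34) + (-2)*(-29) + (5) = -39 (consistent with the trace)
8. x = 3*(-39) + (-2)*(-34) + (5) = -44 (not what was recorded)
The earliest wrong entry is at step 8: it should read x = -44.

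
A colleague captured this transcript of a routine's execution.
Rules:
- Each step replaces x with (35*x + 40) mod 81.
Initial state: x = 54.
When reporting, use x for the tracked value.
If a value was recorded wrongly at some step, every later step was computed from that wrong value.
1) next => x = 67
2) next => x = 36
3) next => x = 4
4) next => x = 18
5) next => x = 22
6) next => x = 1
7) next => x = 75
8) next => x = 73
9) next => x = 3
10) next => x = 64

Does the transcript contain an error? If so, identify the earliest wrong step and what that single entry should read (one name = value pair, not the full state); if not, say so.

step 6, x = 0

Step 1: x = (35*54 + 40) mod 81 = 67 — same as recorded.
Step 2: x = (35*67 + 40) mod 81 = 36 — exactly as logged.
Step 3: x = (35*36 + 40) mod 81 = 4 — no discrepancy.
Step 4: x = (35*4 + 40) mod 81 = 18 — matches.
Step 5: x = (35*18 + 40) mod 81 = 22 — agrees with the transcript.
Step 6: x = (35*22 + 40) mod 81 = 0 — the entry is off here.
The audit stops at step 6: the recorded entry is wrong and should be x = 0.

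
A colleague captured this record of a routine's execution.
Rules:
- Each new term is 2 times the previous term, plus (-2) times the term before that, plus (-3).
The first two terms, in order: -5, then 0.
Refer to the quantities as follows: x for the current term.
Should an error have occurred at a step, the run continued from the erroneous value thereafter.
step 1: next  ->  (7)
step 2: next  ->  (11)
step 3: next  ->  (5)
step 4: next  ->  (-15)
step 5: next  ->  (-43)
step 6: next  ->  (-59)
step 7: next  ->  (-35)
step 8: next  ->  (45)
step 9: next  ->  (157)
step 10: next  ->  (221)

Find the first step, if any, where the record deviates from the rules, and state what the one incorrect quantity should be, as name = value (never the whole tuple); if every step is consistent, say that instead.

no error

1. x = 2*(0) + (-2)*(-5) + (-3) = 7 (confirmed correct)
2. x = 2*(7) + (-2)*(0) + (-3) = 11 (in agreement)
3. x = 2*(11) + (-2)*(7) + (-3) = 5 (checks out)
4. x = 2*(5) + (-2)*(11) + (-3) = -15 (consistent with the record)
5. x = 2*(-15) + (-2)*(5) + (-3) = -43 (same as recorded)
6. x = 2*(-43) + (-2)*(-15) + (-3) = -59 (exactly as logged)
7. x = 2*(-59) + (-2)*(-43) + (-3) = -35 (agrees with the record)
8. x = 2*(-35) + (-2)*(-59) + (-3) = 45 (in agreement)
9. x = 2*(45) + (-2)*(-35) + (-3) = 157 (checks out)
10. x = 2*(157) + (-2)*(45) + (-3) = 221 (consistent with the record)
The whole run recomputes cleanly — no discrepancies.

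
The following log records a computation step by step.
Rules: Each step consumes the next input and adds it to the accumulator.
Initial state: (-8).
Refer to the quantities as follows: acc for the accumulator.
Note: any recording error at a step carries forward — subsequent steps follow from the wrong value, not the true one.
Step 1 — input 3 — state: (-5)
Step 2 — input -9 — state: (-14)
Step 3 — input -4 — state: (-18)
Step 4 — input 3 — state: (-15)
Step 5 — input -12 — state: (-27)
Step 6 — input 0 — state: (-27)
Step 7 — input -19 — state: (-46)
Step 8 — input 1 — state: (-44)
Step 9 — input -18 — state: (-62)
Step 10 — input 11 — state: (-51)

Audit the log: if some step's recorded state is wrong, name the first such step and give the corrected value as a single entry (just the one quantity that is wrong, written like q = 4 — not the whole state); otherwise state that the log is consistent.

Recomputing the run from the initial state:
step 1: acc = -5
step 2: acc = -14
step 3: acc = -18
step 4: acc = -15
step 5: acc = -27
step 6: acc = -27
step 7: acc = -46
step 8: acc = -45
step 9: acc = -63
step 10: acc = -52
The first disagreement with the log is at step 8, where the value should be acc = -45.

step 8, acc = -45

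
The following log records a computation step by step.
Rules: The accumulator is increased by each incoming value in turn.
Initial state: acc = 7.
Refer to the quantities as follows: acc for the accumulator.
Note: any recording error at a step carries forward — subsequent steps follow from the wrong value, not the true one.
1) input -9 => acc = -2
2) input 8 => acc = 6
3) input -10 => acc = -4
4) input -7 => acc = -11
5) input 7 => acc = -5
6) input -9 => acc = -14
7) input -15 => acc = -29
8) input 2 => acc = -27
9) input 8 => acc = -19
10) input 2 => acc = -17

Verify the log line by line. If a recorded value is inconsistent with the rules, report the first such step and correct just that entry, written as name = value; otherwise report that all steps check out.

Recomputing the run from the initial state:
step 1: acc = -2
step 2: acc = 6
step 3: acc = -4
step 4: acc = -11
step 5: acc = -4
step 6: acc = -13
step 7: acc = -28
step 8: acc = -26
step 9: acc = -18
step 10: acc = -16
The first disagreement with the log is at step 5, where the value should be acc = -4.

step 5, acc = -4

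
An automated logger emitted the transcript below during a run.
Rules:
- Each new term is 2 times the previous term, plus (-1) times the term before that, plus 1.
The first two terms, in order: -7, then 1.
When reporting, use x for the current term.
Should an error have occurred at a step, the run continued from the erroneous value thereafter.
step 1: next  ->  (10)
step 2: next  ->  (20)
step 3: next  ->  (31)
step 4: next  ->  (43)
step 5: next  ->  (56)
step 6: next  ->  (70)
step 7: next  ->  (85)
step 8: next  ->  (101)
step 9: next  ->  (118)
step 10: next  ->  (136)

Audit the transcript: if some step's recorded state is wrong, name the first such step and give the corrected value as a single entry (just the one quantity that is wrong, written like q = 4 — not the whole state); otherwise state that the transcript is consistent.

no error

step 1: x = 2*(1) + (-1)*(-7) + (1) = 10 -> in agreement
step 2: x = 2*(10) + (-1)*(1) + (1) = 20 -> matches
step 3: x = 2*(20) + (-1)*(10) + (1) = 31 -> checks out
step 4: x = 2*(31) + (-1)*(20) + (1) = 43 -> no discrepancy
step 5: x = 2*(43) + (-1)*(31) + (1) = 56 -> same as recorded
step 6: x = 2*(56) + (-1)*(43) + (1) = 70 -> matches
step 7: x = 2*(70) + (-1)*(56) + (1) = 85 -> consistent with the transcript
step 8: x = 2*(85) + (-1)*(70) + (1) = 101 -> matches
step 9: x = 2*(101) + (-1)*(85) + (1) = 118 -> confirmed correct
step 10: x = 2*(118) + (-1)*(101) + (1) = 136 -> exactly as logged
No step deviates from the rules.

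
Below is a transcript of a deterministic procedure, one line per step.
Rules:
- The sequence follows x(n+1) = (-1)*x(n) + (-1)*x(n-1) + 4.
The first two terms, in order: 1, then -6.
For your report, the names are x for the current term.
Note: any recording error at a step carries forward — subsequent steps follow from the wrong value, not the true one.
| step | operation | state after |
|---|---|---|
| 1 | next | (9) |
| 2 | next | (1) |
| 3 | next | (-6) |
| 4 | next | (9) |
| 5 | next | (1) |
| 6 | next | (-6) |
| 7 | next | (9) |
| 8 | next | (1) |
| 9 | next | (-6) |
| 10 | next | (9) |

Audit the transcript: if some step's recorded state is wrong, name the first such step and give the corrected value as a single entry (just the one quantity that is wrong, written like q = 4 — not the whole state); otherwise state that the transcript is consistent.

step 1: x = -1*(-6) + (-1)*(1) + (4) = 9 -> no discrepancy
step 2: x = -1*(9) + (-1)*(-6) + (4) = 1 -> in agreement
step 3: x = -1*(1) + (-1)*(9) + (4) = -6 -> matches
step 4: x = -1*(-6) + (-1)*(1) + (4) = 9 -> no discrepancy
step 5: x = -1*(9) + (-1)*(-6) + (4) = 1 -> agrees with the transcript
step 6: x = -1*(1) + (-1)*(9) + (4) = -6 -> confirmed correct
step 7: x = -1*(-6) + (-1)*(1) + (4) = 9 -> verified
step 8: x = -1*(9) + (-1)*(-6) + (4) = 1 -> no discrepancy
step 9: x = -1*(1) + (-1)*(9) + (4) = -6 -> consistent with the transcript
step 10: x = -1*(-6) + (-1)*(1) + (4) = 9 -> no discrepancy
The recomputation confirms every line.

no error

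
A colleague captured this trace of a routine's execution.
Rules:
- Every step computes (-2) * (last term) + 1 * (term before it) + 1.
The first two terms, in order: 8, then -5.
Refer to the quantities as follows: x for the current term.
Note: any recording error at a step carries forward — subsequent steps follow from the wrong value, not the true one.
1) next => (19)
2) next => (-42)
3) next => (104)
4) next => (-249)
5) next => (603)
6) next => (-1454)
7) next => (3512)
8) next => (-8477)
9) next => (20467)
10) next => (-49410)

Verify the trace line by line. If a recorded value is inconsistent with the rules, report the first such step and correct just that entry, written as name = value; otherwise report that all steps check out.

1. x = -2*(-5) + (1)*(8) + (1) = 19 (verified)
2. x = -2*(19) + (1)*(-5) + (1) = -42 (consistent with the trace)
3. x = -2*(-42) + (1)*(19) + (1) = 104 (matches)
4. x = -2*(104) + (1)*(-42) + (1) = -249 (matches)
5. x = -2*(-249) + (1)*(104) + (1) = 603 (matches)
6. x = -2*(603) + (1)*(-249) + (1) = -1454 (confirmed correct)
7. x = -2*(-1454) + (1)*(603) + (1) = 3512 (confirmed correct)
8. x = -2*(3512) + (1)*(-1454) + (1) = -8477 (exactly as logged)
9. x = -2*(-8477) + (1)*(3512) + (1) = 20467 (confirmed correct)
10. x = -2*(20467) + (1)*(-8477) + (1) = -49410 (verified)
Every step is consistent.

no error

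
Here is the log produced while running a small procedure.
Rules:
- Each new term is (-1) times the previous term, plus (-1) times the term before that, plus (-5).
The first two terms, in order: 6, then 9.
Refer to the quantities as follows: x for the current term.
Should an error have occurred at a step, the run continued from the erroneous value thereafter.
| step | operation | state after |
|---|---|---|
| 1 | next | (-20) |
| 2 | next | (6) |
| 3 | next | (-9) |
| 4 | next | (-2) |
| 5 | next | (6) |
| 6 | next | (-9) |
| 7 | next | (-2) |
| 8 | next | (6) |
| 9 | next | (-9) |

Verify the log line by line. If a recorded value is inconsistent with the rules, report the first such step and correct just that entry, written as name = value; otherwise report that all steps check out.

1. x = -1*(9) + (-1)*(6) + (-5) = -20 (same as recorded)
2. x = -1*(-20) + (-1)*(9) + (-5) = 6 (exactly as logged)
3. x = -1*(6) + (-1)*(-20) + (-5) = 9 (this is not what the log shows)
First incorrect step: 3; the correct value is x = 9.

step 3, x = 9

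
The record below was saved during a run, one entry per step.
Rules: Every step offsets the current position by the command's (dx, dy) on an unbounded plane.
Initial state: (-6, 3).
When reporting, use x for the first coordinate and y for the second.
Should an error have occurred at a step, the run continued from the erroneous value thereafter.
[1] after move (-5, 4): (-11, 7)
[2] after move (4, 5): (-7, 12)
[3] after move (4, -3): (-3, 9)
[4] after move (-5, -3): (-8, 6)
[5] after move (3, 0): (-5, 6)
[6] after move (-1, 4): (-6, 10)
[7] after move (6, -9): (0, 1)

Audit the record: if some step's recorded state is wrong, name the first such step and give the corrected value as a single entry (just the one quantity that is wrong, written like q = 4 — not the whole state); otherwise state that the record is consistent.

Recomputing the run from the initial state:
step 1: x = -11, y = 7
step 2: x = -7, y = 12
step 3: x = -3, y = 9
step 4: x = -8, y = 6
step 5: x = -5, y = 6
step 6: x = -6, y = 10
step 7: x = 0, y = 1
This matches the record at every step.

no error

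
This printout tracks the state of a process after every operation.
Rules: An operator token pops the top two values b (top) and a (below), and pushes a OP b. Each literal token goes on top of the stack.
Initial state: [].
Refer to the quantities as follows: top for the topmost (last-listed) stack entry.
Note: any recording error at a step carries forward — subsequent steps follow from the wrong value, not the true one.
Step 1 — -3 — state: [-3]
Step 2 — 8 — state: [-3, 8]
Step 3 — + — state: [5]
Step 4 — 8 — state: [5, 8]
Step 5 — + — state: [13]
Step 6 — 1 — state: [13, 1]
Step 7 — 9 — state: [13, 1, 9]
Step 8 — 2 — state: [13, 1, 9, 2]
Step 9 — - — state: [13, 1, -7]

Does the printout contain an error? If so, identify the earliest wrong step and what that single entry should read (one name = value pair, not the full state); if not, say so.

step 9, top = 7

1. push -3: top = -3 (confirmed correct)
2. push 8: top = 8 (no discrepancy)
3. -3 + 8 = 5 (verified)
4. push 8: top = 8 (consistent with the printout)
5. 5 + 8 = 13 (checks out)
6. push 1: top = 1 (agrees with the printout)
7. push 9: top = 9 (confirmed correct)
8. push 2: top = 2 (exactly as logged)
9. 9 - 2 = 7 (not what was recorded)
Conclusion: step 9 carries the first error; the entry should be top = 7.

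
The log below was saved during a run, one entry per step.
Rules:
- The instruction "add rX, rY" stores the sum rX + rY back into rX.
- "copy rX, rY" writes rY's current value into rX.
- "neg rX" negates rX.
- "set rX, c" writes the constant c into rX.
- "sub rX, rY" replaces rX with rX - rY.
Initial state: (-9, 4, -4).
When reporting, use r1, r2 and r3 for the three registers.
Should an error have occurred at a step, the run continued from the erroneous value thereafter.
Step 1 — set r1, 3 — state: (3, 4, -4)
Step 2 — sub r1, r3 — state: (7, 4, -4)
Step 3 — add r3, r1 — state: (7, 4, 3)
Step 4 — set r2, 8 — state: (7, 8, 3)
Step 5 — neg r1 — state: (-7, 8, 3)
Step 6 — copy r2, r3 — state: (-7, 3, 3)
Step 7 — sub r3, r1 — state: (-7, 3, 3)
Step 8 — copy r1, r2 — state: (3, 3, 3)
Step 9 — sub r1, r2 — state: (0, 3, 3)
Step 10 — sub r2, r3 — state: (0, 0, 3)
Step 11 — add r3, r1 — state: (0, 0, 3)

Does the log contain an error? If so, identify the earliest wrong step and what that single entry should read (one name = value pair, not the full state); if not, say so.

Step 1: r1 = 3 — verified.
Step 2: r1 = 3 - -4 = 7 — exactly as logged.
Step 3: r3 = -4 + 7 = 3 — in agreement.
Step 4: r2 = 8 — consistent with the log.
Step 5: r1 = -(7) = -7 — in agreement.
Step 6: r2 = 3 — checks out.
Step 7: r3 = 3 - -7 = 10 — the recorded entry deviates here.
First deviation found at step 7; the corrected entry is r3 = 10.

step 7, r3 = 10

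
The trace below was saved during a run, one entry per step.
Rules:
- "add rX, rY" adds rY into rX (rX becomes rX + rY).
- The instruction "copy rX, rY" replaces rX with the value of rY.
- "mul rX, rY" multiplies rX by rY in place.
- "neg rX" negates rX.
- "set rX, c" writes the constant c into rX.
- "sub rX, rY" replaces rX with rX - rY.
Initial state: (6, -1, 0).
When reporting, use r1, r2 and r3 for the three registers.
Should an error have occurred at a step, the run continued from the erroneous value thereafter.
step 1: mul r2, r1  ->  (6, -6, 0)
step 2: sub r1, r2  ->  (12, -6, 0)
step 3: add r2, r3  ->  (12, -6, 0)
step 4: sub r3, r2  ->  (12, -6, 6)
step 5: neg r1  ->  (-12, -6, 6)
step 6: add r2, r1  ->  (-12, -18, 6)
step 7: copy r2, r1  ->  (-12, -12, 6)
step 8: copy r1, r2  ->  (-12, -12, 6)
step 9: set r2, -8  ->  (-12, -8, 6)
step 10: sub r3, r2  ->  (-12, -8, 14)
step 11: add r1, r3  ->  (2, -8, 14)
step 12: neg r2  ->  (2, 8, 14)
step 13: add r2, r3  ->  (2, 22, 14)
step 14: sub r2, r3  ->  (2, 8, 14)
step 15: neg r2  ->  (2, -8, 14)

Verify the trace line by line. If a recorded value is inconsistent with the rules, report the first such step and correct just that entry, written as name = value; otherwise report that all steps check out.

no error

Recomputing the run from the initial state:
step 1: r1 = 6, r2 = -6, r3 = 0
step 2: r1 = 12, r2 = -6, r3 = 0
step 3: r1 = 12, r2 = -6, r3 = 0
step 4: r1 = 12, r2 = -6, r3 = 6
step 5: r1 = -12, r2 = -6, r3 = 6
step 6: r1 = -12, r2 = -18, r3 = 6
step 7: r1 = -12, r2 = -12, r3 = 6
step 8: r1 = -12, r2 = -12, r3 = 6
step 9: r1 = -12, r2 = -8, r3 = 6
step 10: r1 = -12, r2 = -8, r3 = 14
step 11: r1 = 2, r2 = -8, r3 = 14
step 12: r1 = 2, r2 = 8, r3 = 14
step 13: r1 = 2, r2 = 22, r3 = 14
step 14: r1 = 2, r2 = 8, r3 = 14
step 15: r1 = 2, r2 = -8, r3 = 14
This matches the trace at every step.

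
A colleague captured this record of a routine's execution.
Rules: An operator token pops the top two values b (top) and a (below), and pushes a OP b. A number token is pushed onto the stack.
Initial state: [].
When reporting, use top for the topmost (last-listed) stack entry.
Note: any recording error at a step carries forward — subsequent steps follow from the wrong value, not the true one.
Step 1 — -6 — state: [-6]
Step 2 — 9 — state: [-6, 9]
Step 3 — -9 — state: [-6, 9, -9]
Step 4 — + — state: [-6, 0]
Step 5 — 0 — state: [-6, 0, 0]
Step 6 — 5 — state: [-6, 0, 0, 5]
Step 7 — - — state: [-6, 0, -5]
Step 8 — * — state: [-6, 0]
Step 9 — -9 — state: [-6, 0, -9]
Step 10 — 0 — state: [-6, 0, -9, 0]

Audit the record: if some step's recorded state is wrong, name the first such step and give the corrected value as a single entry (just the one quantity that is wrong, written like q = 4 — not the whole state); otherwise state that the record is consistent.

step 1: push -6: top = -6 -> agrees with the record
step 2: push 9: top = 9 -> agrees with the record
step 3: push -9: top = -9 -> no discrepancy
step 4: 9 + -9 = 0 -> in agreement
step 5: push 0: top = 0 -> exactly as logged
step 6: push 5: top = 5 -> same as recorded
step 7: 0 - 5 = -5 -> checks out
step 8: 0 * -5 = 0 -> checks out
step 9: push -9: top = -9 -> same as recorded
step 10: push 0: top = 0 -> confirmed correct
All entries verified; no error found.

no error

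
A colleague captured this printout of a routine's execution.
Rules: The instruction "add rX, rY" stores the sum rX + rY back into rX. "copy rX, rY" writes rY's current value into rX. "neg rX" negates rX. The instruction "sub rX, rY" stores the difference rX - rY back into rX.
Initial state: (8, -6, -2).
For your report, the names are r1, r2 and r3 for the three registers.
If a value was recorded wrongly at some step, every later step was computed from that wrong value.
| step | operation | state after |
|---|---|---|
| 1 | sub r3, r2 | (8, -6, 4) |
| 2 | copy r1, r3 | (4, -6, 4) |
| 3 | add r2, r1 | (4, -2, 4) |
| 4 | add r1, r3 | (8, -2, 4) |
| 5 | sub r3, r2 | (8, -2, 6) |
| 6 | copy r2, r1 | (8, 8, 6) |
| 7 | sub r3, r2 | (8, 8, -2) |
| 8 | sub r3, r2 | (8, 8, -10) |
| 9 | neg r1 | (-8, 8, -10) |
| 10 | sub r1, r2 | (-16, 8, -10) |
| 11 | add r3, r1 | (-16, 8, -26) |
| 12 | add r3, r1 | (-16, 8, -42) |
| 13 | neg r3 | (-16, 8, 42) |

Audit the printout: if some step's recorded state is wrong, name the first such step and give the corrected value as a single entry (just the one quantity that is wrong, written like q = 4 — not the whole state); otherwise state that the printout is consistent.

no error

1. r3 = -2 - -6 = 4 (in agreement)
2. r1 = 4 (no discrepancy)
3. r2 = -6 + 4 = -2 (matches)
4. r1 = 4 + 4 = 8 (agrees with the printout)
5. r3 = 4 - -2 = 6 (matches)
6. r2 = 8 (consistent with the printout)
7. r3 = 6 - 8 = -2 (consistent with the printout)
8. r3 = -2 - 8 = -10 (confirmed correct)
9. r1 = -(8) = -8 (checks out)
10. r1 = -8 - 8 = -16 (checks out)
11. r3 = -10 + -16 = -26 (consistent with the printout)
12. r3 = -26 + -16 = -42 (no discrepancy)
13. r3 = -(-42) = 42 (confirmed correct)
Nothing is out of place; the run is error-free.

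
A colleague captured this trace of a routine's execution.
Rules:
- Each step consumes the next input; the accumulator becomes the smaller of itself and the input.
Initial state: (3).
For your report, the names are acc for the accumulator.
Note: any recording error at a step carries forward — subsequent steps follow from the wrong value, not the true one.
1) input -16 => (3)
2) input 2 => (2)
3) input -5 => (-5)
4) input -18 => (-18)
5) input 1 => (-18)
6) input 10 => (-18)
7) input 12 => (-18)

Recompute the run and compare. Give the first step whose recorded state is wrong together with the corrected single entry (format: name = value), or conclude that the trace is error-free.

step 1, acc = -16

step 1: acc = min(3, -16) = -16 -> this is not what the trace shows
That makes step 1 the first incorrect line — acc = -16 is what it should show.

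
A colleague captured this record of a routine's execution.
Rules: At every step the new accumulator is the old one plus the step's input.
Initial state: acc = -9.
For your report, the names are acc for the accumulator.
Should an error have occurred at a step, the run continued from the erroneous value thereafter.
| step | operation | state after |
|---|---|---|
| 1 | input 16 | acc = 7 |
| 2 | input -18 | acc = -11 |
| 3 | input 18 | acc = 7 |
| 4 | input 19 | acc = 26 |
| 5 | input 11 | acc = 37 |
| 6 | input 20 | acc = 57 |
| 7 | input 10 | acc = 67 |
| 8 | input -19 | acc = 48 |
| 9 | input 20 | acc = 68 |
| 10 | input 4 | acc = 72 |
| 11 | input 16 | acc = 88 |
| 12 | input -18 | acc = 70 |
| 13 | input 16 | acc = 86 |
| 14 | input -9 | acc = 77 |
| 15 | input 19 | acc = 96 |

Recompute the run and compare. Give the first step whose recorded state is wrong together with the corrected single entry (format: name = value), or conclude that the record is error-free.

no error

step 1: acc = -9 + 16 = 7 -> exactly as logged
step 2: acc = 7 + -18 = -11 -> consistent with the record
step 3: acc = -11 + 18 = 7 -> agrees with the record
step 4: acc = 7 + 19 = 26 -> confirmed correct
step 5: acc = 26 + 11 = 37 -> no discrepancy
step 6: acc = 37 + 20 = 57 -> same as recorded
step 7: acc = 57 + 10 = 67 -> exactly as logged
step 8: acc = 67 + -19 = 48 -> no discrepancy
step 9: acc = 48 + 20 = 68 -> confirmed correct
step 10: acc = 68 + 4 = 72 -> matches
step 11: acc = 72 + 16 = 88 -> verified
step 12: acc = 88 + -18 = 70 -> agrees with the record
step 13: acc = 70 + 16 = 86 -> agrees with the record
step 14: acc = 86 + -9 = 77 -> checks out
step 15: acc = 77 + 19 = 96 -> exactly as logged
All steps check out; nothing to correct.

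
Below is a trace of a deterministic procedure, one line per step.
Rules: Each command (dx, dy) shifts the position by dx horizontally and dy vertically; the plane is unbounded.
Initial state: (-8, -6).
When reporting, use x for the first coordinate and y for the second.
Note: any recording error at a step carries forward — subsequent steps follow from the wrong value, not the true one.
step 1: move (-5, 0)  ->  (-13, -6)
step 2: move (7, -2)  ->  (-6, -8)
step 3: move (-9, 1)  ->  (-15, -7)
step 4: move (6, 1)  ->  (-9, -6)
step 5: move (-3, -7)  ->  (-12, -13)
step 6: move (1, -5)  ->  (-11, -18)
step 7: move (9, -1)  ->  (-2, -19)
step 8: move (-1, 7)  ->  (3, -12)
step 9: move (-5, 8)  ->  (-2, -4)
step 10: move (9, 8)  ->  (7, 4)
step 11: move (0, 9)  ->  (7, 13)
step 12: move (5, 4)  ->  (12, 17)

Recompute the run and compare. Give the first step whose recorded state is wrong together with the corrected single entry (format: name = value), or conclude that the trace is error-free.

step 8, x = -3

step 1: x = -8 + (-5) = -13, y = -6 + (0) = -6 -> agrees with the trace
step 2: x = -13 + (7) = -6, y = -6 + (-2) = -8 -> verified
step 3: x = -6 + (-9) = -15, y = -8 + (1) = -7 -> in agreement
step 4: x = -15 + (6) = -9, y = -7 + (1) = -6 -> checks out
step 5: x = -9 + (-3) = -12, y = -6 + (-7) = -13 -> checks out
step 6: x = -12 + (1) = -11, y = -13 + (-5) = -18 -> consistent with the trace
step 7: x = -11 + (9) = -2, y = -18 + (-1) = -19 -> checks out
step 8: x = -2 + (-1) = -3, y = -19 + (7) = -12 -> the trace disagrees here
The earliest wrong entry is at step 8: it should read x = -3.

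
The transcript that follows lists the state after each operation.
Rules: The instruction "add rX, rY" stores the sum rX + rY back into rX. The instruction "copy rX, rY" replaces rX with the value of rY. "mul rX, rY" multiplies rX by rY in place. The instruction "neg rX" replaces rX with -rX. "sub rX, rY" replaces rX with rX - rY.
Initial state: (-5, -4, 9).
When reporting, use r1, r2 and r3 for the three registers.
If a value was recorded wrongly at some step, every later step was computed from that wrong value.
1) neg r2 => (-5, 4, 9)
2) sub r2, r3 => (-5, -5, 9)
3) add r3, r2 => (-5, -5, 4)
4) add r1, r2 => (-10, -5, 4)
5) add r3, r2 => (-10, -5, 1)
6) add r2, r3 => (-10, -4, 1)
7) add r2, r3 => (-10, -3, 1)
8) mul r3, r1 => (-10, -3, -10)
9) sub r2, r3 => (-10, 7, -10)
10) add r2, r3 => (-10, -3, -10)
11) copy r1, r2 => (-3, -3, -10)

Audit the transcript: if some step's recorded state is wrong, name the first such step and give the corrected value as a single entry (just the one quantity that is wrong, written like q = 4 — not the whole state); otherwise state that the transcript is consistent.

step 5, r3 = -1

Step 1: r2 = -(-4) = 4 — same as recorded.
Step 2: r2 = 4 - 9 = -5 — checks out.
Step 3: r3 = 9 + -5 = 4 — no discrepancy.
Step 4: r1 = -5 + -5 = -10 — no discrepancy.
Step 5: r3 = 4 + -5 = -1 — the entry is off here.
First incorrect step: 5; the correct value is r3 = -1.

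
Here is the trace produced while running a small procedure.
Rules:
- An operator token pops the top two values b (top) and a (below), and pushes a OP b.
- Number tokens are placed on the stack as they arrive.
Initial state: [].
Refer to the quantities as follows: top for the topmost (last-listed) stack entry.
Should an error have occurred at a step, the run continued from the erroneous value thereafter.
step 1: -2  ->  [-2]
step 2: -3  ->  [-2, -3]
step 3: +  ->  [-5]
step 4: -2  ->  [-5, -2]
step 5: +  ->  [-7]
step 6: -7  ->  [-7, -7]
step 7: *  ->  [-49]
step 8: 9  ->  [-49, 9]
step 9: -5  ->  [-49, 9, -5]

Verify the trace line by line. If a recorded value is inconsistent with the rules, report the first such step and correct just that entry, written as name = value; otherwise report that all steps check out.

step 7, top = 49

Step 1: push -2: top = -2 — same as recorded.
Step 2: push -3: top = -3 — same as recorded.
Step 3: -2 + -3 = -5 — checks out.
Step 4: push -2: top = -2 — verified.
Step 5: -5 + -2 = -7 — no discrepancy.
Step 6: push -7: top = -7 — agrees with the trace.
Step 7: -7 * -7 = 49 — the trace disagrees here.
Conclusion: step 7 carries the first error; the entry should be top = 49.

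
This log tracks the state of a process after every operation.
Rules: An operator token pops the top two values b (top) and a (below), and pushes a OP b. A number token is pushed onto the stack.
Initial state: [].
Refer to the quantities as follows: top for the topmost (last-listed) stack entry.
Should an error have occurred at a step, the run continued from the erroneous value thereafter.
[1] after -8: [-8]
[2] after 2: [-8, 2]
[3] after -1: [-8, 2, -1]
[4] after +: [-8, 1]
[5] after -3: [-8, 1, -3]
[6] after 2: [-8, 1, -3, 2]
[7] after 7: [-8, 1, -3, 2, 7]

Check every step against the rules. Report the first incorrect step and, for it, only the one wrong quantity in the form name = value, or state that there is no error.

no error

Recomputing the run from the initial state:
step 1: [-8]
step 2: [-8, 2]
step 3: [-8, 2, -1]
step 4: [-8, 1]
step 5: [-8, 1, -3]
step 6: [-8, 1, -3, 2]
step 7: [-8, 1, -3, 2, 7]
This matches the log at every step.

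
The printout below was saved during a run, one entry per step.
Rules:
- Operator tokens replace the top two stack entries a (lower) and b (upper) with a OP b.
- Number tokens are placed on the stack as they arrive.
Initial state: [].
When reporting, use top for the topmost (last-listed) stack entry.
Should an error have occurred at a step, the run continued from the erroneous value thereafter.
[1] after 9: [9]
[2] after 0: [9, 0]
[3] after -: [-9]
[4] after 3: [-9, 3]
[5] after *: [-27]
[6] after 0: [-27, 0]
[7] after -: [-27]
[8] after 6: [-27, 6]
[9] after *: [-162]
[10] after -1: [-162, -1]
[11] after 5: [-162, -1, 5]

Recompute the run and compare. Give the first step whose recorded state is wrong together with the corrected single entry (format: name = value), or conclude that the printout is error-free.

step 3, top = 9

1. push 9: top = 9 (confirmed correct)
2. push 0: top = 0 (matches)
3. 9 - 0 = 9 (the recorded entry deviates here)
First deviation found at step 3; the corrected entry is top = 9.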